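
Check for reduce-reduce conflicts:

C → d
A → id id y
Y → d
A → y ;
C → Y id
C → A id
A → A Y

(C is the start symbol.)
A reduce-reduce conflict occurs when an LR(0) state has two complete items [A → α .] and [B → β .] — both call for a reduction, and with no lookahead the parser cannot choose between them.

Augment with C' → C and build the canonical LR(0) collection (I0 = CLOSURE({[C' → . C]}), then GOTO on every symbol after a dot until no new states appear). It has 14 states:
  I0: { [A → . A Y], [A → . id id y], [A → . y ;], [C → . A id], [C → . Y id], [C → . d], [C' → . C], [Y → . d] }  — shift
  I1: { [A → A . Y], [C → A . id], [Y → . d] }  — shift
  I2: { [C' → C .] }  — accept
  I3: { [C → Y . id] }  — shift
  I4: { [C → d .], [Y → d .] }  — 2 reduces
  I5: { [A → id . id y] }  — shift
  I6: { [A → y . ;] }  — shift
  I7: { [A → y ; .] }  — reduce
  I8: { [A → id id . y] }  — shift
  I9: { [A → id id y .] }  — reduce
  I10: { [C → Y id .] }  — reduce
  I11: { [A → A Y .] }  — reduce
  I12: { [Y → d .] }  — reduce
  I13: { [C → A id .] }  — reduce

I4 contains complete items [C → d .], [Y → d .] — reduce-reduce conflict.

Answer: Yes — I4: [C → d .] vs [Y → d .]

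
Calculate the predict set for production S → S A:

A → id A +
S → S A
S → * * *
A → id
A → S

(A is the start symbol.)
PREDICT(S → S A) = (FIRST(RHS) \ {ε}) ∪ (FOLLOW(S) if ε ∈ FIRST(RHS), i.e. RHS ⇒* ε)
FIRST(S) = { '*' }
FIRST(S A) = { '*' }
ε ∉ FIRST(S A), so FOLLOW(S) is not added.
PREDICT(S → S A) = { '*' }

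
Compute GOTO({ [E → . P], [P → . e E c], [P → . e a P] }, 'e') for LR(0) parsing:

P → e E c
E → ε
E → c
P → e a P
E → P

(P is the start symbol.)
GOTO(I, 'e') = CLOSURE({ [A → αX.β] : [A → α.Xβ] ∈ I, X = 'e' })

Items with dot before 'e', with the dot advanced:
  [P → . e E c] → [P → e . E c]
  [P → . e a P] → [P → e . a P]
Closure of the advanced items:
  [P → e . E c] has the dot before E: add [E → .], [E → . c], [E → . P]
  [E → . P] has the dot before P: add [P → . e E c], [P → . e a P]

GOTO = { [E → . P], [E → . c], [E → .], [P → . e E c], [P → . e a P], [P → e . E c], [P → e . a P] }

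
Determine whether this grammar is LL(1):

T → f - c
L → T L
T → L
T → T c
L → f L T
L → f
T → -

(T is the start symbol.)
Relevant sets:
  FIRST(L) = { '-', 'f' }
  FIRST(T) = { '-', 'f' }

For T:
  PREDICT(T → f '-' c) = { 'f' }
  PREDICT(T → L) = { '-', 'f' }
  PREDICT(T → T c) = { '-', 'f' }
  PREDICT(T → '-') = { '-' }
For L:
  PREDICT(L → T L) = { '-', 'f' }
  PREDICT(L → f L T) = { 'f' }
  PREDICT(L → f) = { 'f' }

Conflict found: Predict set conflict for T: { 'f' }
The grammar is NOT LL(1).

Answer: No. Predict set conflict for T: { 'f' }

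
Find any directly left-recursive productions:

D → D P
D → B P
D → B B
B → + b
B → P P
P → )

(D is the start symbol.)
Direct left recursion occurs when N → N α for some non-terminal N (the right-hand side begins with the left-hand side itself).

D → D P: LEFT RECURSIVE (starts with D)
D → B P: starts with B
D → B B: starts with B
B → + b: starts with '+'
B → P P: starts with P
P → ): starts with ')'

The grammar has direct left recursion on: D.

Answer: Yes, D is left-recursive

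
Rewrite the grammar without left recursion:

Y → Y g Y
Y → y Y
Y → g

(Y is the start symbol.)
Y → y Y Y'
Y → g Y'
Y' → g Y Y'
Y' → ε

Y is directly left-recursive. The standard transformation for
  A → A α₁ | ... | A α_m | β₁ | ... | β_n
is
  A  → β₁ A' | ... | β_n A'
  A' → α₁ A' | ... | α_m A' | ε

Y → y Y becomes Y → y Y Y'
Y → g becomes Y → g Y'
Y → Y g Y becomes Y' → g Y Y'
Add Y' → ε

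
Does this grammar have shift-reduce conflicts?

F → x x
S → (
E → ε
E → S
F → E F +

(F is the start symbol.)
Augment with F' → F and build the canonical LR(0) collection (I0 = CLOSURE({[F' → . F]}), then GOTO on every symbol after a dot until no new states appear). It has 9 states:
  I0: { [E → . S], [E → .], [F → . E F +], [F → . x x], [F' → . F], [S → . (] }  — shift, reduce
  I1: { [S → ( .] }  — reduce
  I2: { [E → . S], [E → .], [F → . E F +], [F → . x x], [F → E . F +], [S → . (] }  — shift, reduce
  I3: { [F' → F .] }  — accept
  I4: { [E → S .] }  — reduce
  I5: { [F → x . x] }  — shift
  I6: { [F → x x .] }  — reduce
  I7: { [F → E F . +] }  — shift
  I8: { [F → E F + .] }  — reduce

I0 contains reduce item [E → .] and shift items [F → . x x], [S → . (] — shift-reduce conflict.
I2 contains reduce item [E → .] and shift items [F → . x x], [S → . (] — shift-reduce conflict.

Answer: Yes — I0: [E → .] vs [F → . x x]; I2: [E → .] vs [F → . x x]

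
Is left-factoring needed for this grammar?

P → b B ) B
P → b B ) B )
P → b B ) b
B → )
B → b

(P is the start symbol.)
Yes, P has productions with common prefix 'b B )'

Left-factoring is needed when two productions for the same non-terminal
share a common prefix on the right-hand side.

Productions for P:
  P → b B ) B
  P → b B ) B )
  P → b B ) b
Productions for B:
  B → )
  B → b

Found common prefix 'b B )' in productions for P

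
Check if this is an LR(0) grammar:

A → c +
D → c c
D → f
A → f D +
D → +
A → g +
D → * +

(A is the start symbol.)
Yes, the grammar is LR(0)

A grammar is LR(0) if no state in the canonical LR(0) collection has:
  - both a shift item (dot before a terminal) and a complete item (shift-reduce conflict), or
  - two or more complete items (reduce-reduce conflict; the accept item [A' → A .] counts as a complete item here).

Augment with A' → A and build the canonical LR(0) collection (I0 = CLOSURE({[A' → . A]}), then GOTO on every symbol after a dot until no new states appear). It has 15 states:
  I0: { [A → . c +], [A → . f D +], [A → . g +], [A' → . A] }  — shift
  I1: { [A' → A .] }  — accept
  I2: { [A → c . +] }  — shift
  I3: { [A → f . D +], [D → . * +], [D → . +], [D → . c c], [D → . f] }  — shift
  I4: { [A → g . +] }  — shift
  I5: { [A → g + .] }  — reduce
  I6: { [D → * . +] }  — shift
  I7: { [D → + .] }  — reduce
  I8: { [A → f D . +] }  — shift
  I9: { [D → c . c] }  — shift
  I10: { [D → f .] }  — reduce
  I11: { [D → c c .] }  — reduce
  I12: { [A → f D + .] }  — reduce
  I13: { [D → * + .] }  — reduce
  I14: { [A → c + .] }  — reduce

Every state is either a pure shift/goto state or contains exactly one complete item and nothing to shift — no conflicts. The grammar is LR(0).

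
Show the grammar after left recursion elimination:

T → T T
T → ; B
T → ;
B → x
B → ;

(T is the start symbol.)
T is directly left-recursive. The standard transformation for
  A → A α₁ | ... | A α_m | β₁ | ... | β_n
is
  A  → β₁ A' | ... | β_n A'
  A' → α₁ A' | ... | α_m A' | ε

T → ; B becomes T → ; B T'
T → ; becomes T → ; T'
T → T T becomes T' → T T'
Add T' → ε

Productions for other non-terminals are unchanged:
  B → x
  B → ;

Resulting grammar:
T → ; B T'
T → ; T'
T' → T T'
T' → ε
B → x
B → ;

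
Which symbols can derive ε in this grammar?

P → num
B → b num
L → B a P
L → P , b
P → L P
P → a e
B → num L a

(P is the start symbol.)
None

A non-terminal is nullable if it can derive ε (the empty string): either it has an ε-production, or it has a production whose right-hand side consists entirely of nullable non-terminals.

There are no ε-productions, so no non-terminal can derive ε.
No non-terminals are nullable.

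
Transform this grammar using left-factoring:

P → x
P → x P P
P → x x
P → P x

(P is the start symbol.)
P → x P'
P' → ε
P' → P P
P' → x
P → P x

Left-factoring transforms A → αβ₁ | αβ₂ into A → αA' and A' → β₁ | β₂
(α is the longest common prefix among the alternatives). Repeat until
no nonterminal has two alternatives with a common prefix.

Round 1: P has alternatives sharing prefix 'x'. Introduce P': P → x P'
  Add: P' → ε
  Add: P' → P P
  Add: P' → x

No remaining common prefixes — done.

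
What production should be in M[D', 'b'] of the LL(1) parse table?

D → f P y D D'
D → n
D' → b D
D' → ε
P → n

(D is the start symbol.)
D' → b D, D' → ε

To find M[D', 'b'], we find productions for D' where 'b' is in the predict set (PREDICT(N → α) = (FIRST(α) \ {ε}) ∪ (FOLLOW(N) if α ⇒* ε)).

Relevant sets:
  FOLLOW(D') = { $, 'b' }

D' → b D: PREDICT = { 'b' }
  'b' is in predict set, so this production goes in M[D', 'b']
D' → ε: PREDICT = { $, 'b' }
  'b' is in predict set, so this production goes in M[D', 'b']

M[D', 'b'] = D' → b D, D' → ε  (a multiply-defined cell — the grammar is not LL(1))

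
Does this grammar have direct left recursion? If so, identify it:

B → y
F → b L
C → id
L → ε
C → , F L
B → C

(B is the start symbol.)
Direct left recursion occurs when N → N α for some non-terminal N (the right-hand side begins with the left-hand side itself).

B → y: starts with y
F → b L: starts with b
C → id: starts with id
L → ε: starts with ε
C → , F L: starts with ','
B → C: starts with C

No direct left recursion found.

Answer: No direct left recursion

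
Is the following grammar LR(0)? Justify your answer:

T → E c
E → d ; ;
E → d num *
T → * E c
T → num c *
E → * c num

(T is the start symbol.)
Augment with T' → T and build the canonical LR(0) collection (I0 = CLOSURE({[T' → . T]}), then GOTO on every symbol after a dot until no new states appear). It has 18 states:
  I0: { [E → . * c num], [E → . d ; ;], [E → . d num *], [T → . * E c], [T → . E c], [T → . num c *], [T' → . T] }  — shift
  I1: { [E → * . c num], [E → . * c num], [E → . d ; ;], [E → . d num *], [T → * . E c] }  — shift
  I2: { [T → E . c] }  — shift
  I3: { [T' → T .] }  — accept
  I4: { [E → d . ; ;], [E → d . num *] }  — shift
  I5: { [T → num . c *] }  — shift
  I6: { [T → num c . *] }  — shift
  I7: { [T → num c * .] }  — reduce
  I8: { [E → d ; . ;] }  — shift
  I9: { [E → d num . *] }  — shift
  I10: { [E → d num * .] }  — reduce
  I11: { [E → d ; ; .] }  — reduce
  I12: { [T → E c .] }  — reduce
  I13: { [E → * . c num] }  — shift
  I14: { [T → * E . c] }  — shift
  I15: { [E → * c . num] }  — shift
  I16: { [E → * c num .] }  — reduce
  I17: { [T → * E c .] }  — reduce

Every state is either a pure shift/goto state or contains exactly one complete item and nothing to shift — no conflicts. The grammar is LR(0).

Answer: Yes, the grammar is LR(0)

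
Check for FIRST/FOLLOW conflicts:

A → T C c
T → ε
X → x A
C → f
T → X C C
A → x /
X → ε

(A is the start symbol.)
Nullable non-terminals: T, X.
FIRST sets used below: FIRST(X) = { 'x', ε }, FIRST(C) = { 'f' }

T: nullable alternative(s) T → ε; FOLLOW(T) = { 'f' }
  T → ε: FIRST \ {ε} = { } — this is the only nullable alternative, skip
  T → X C C: FIRST \ {ε} = { 'f', 'x' } — overlaps FOLLOW(T) on { 'f' }: CONFLICT

X: nullable alternative(s) X → ε; FOLLOW(X) = { 'f' }
  X → x A: FIRST \ {ε} = { 'x' } — disjoint from FOLLOW(X)
  X → ε: FIRST \ {ε} = { } — this is the only nullable alternative, skip

A, C have no nullable alternative, so no FIRST/FOLLOW check is needed there.

So the grammar has 1 FIRST/FOLLOW conflict (marked CONFLICT above).

Answer: Yes. T → X C C with FOLLOW(T) on { 'f' }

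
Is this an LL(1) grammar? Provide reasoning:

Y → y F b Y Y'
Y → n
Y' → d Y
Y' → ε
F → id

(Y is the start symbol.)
Relevant sets:
  FOLLOW(Y') = { $, 'd' }

For Y:
  PREDICT(Y → y F b Y Y') = { 'y' }
  PREDICT(Y → n) = { 'n' }
For Y':
  PREDICT(Y' → d Y) = { 'd' }
  PREDICT(Y' → ε) = { $, 'd' }
F has a single production, so nothing to check there.

Conflict found: Predict set conflict for Y': { 'd' }
The grammar is NOT LL(1).

Answer: No. Predict set conflict for Y': { 'd' }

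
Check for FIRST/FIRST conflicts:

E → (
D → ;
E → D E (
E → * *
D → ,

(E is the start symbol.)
No FIRST/FIRST conflicts.

A FIRST/FIRST conflict occurs when two productions N → α and N → β for the same non-terminal have FIRST(α) ∩ FIRST(β) ≠ ∅ (with ε ∈ FIRST of a nullable right-hand side, so two nullable alternatives also conflict).

FIRST sets of the non-terminals at (or reachable through a nullable prefix from) the front of some alternative:
  FIRST(D) = { ',', ';' }

Productions for E:
  E → (: FIRST = { '(' }
  E → D E (: FIRST = { ',', ';' }
  E → * *: FIRST = { '*' }
Productions for D:
  D → ;: FIRST = { ';' }
  D → ,: FIRST = { ',' }

All alternatives of each non-terminal have pairwise disjoint FIRST sets.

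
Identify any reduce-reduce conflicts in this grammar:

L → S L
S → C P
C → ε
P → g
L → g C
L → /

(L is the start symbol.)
No reduce-reduce conflicts

Augment with L' → L and build the canonical LR(0) collection (I0 = CLOSURE({[L' → . L]}), then GOTO on every symbol after a dot until no new states appear). It has 10 states:
  I0: { [C → .], [L → . /], [L → . S L], [L → . g C], [L' → . L], [S → . C P] }  — shift, reduce
  I1: { [L → / .] }  — reduce
  I2: { [P → . g], [S → C . P] }  — shift
  I3: { [L' → L .] }  — accept
  I4: { [C → .], [L → . /], [L → . S L], [L → . g C], [L → S . L], [S → . C P] }  — shift, reduce
  I5: { [C → .], [L → g . C] }  — reduce
  I6: { [L → g C .] }  — reduce
  I7: { [L → S L .] }  — reduce
  I8: { [S → C P .] }  — reduce
  I9: { [P → g .] }  — reduce

No state contains more than one complete item.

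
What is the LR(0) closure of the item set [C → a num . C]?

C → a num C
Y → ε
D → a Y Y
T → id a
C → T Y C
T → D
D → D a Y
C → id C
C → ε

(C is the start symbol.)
To compute CLOSURE, for each item [A → α.Bβ] where B is a non-terminal, add [B → .γ] for all productions B → γ; repeat for the newly added items until nothing changes.

Start with: [C → a num . C]
  [C → a num . C] has the dot before C: add [C → . a num C], [C → . T Y C], [C → . id C], [C → .]
  [C → . T Y C] has the dot before T: add [T → . id a], [T → . D]
  [T → . D] has the dot before D: add [D → . a Y Y], [D → . D a Y]
No further items can be added.

CLOSURE = { [C → . T Y C], [C → . a num C], [C → . id C], [C → .], [C → a num . C], [D → . D a Y], [D → . a Y Y], [T → . D], [T → . id a] }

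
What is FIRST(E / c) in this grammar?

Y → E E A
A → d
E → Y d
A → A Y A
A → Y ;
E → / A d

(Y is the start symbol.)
{ '/' }

FIRST sets of the non-terminals involved (from the grammar, by fixed-point iteration):
  FIRST(E) = { '/' }

To compute FIRST(E / c), process the symbols left to right:
Symbol E is a non-terminal. Add FIRST(E) \ {ε} = { '/' }
E is not nullable (ε ∉ FIRST(E)), so stop here.
FIRST(E / c) = { '/' }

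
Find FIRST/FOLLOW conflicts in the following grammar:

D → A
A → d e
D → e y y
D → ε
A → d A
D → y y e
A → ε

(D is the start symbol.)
A FIRST/FOLLOW conflict occurs when a non-terminal N has a nullable alternative N → β (β ⇒* ε) and another alternative N → α with FIRST(α) ∩ FOLLOW(N) ≠ ∅: on such a lookahead the parser cannot decide between expanding α and letting N vanish via β.

Nullable non-terminals: A, D.
FIRST sets used below: FIRST(A) = { 'd', ε }

A: nullable alternative(s) A → ε; FOLLOW(A) = { $ }
  A → d e: FIRST \ {ε} = { 'd' } — disjoint from FOLLOW(A)
  A → d A: FIRST \ {ε} = { 'd' } — disjoint from FOLLOW(A)
  A → ε: FIRST \ {ε} = { } — this is the only nullable alternative, skip

D: nullable alternative(s) D → A, D → ε; FOLLOW(D) = { $ }
  D → A: FIRST \ {ε} = { 'd' } — disjoint from FOLLOW(D)
  D → e y y: FIRST \ {ε} = { 'e' } — disjoint from FOLLOW(D)
  D → ε: FIRST \ {ε} = { } — disjoint from FOLLOW(D)
  D → y y e: FIRST \ {ε} = { 'y' } — disjoint from FOLLOW(D)

No FIRST/FOLLOW conflicts found.

Answer: No FIRST/FOLLOW conflicts.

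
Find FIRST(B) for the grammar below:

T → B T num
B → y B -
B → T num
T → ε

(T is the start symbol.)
{ 'num', 'y' }

To compute FIRST(B), examine every production with B on the left-hand side, reading each right-hand side left to right until a non-nullable symbol is reached.

FIRST sets of the other non-terminals involved (by the same procedure, iterated to a fixed point):
  FIRST(T) = { 'num', 'y', ε }

From B → y B -:
  - y is a terminal: add 'y' and stop
From B → T num:
  - T is a non-terminal: add FIRST(T) \ {ε} = { 'num', 'y' }
    T is nullable, so continue to the next symbol
  - num is a terminal: add 'num' and stop

Collecting: FIRST(B) = { 'num', 'y' }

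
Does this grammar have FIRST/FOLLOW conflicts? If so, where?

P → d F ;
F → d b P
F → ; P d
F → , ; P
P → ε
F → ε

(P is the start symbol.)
Yes. P → d F ';' with FOLLOW(P) on { 'd' }; F → ';' P d with FOLLOW(F) on { ';' }

A FIRST/FOLLOW conflict occurs when a non-terminal N has a nullable alternative N → β (β ⇒* ε) and another alternative N → α with FIRST(α) ∩ FOLLOW(N) ≠ ∅: on such a lookahead the parser cannot decide between expanding α and letting N vanish via β.

Nullable non-terminals: F, P.

F: nullable alternative(s) F → ε; FOLLOW(F) = { ';' }
  F → d b P: FIRST \ {ε} = { 'd' } — disjoint from FOLLOW(F)
  F → ; P d: FIRST \ {ε} = { ';' } — overlaps FOLLOW(F) on { ';' }: CONFLICT
  F → , ; P: FIRST \ {ε} = { ',' } — disjoint from FOLLOW(F)
  F → ε: FIRST \ {ε} = { } — this is the only nullable alternative, skip

P: nullable alternative(s) P → ε; FOLLOW(P) = { $, ';', 'd' }
  P → d F ;: FIRST \ {ε} = { 'd' } — overlaps FOLLOW(P) on { 'd' }: CONFLICT
  P → ε: FIRST \ {ε} = { } — this is the only nullable alternative, skip

So the grammar has 2 FIRST/FOLLOW conflicts (marked CONFLICT above).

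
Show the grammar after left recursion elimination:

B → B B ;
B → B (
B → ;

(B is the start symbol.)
B → ; B'
B' → B ; B'
B' → ( B'
B' → ε

B is directly left-recursive. The standard transformation for
  A → A α₁ | ... | A α_m | β₁ | ... | β_n
is
  A  → β₁ A' | ... | β_n A'
  A' → α₁ A' | ... | α_m A' | ε

B → ; becomes B → ; B'
B → B B ; becomes B' → B ; B'
B → B ( becomes B' → ( B'
Add B' → ε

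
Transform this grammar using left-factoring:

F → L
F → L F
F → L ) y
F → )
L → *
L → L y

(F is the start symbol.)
Left-factoring transforms A → αβ₁ | αβ₂ into A → αA' and A' → β₁ | β₂
(α is the longest common prefix among the alternatives). Repeat until
no nonterminal has two alternatives with a common prefix.

Round 1: F has alternatives sharing prefix 'L'. Introduce F': F → L F'
  Add: F' → ε
  Add: F' → F
  Add: F' → ) y

No remaining common prefixes — done.

Resulting grammar:
F → L F'
F' → ε
F' → F
F' → ) y
F → )
L → *
L → L y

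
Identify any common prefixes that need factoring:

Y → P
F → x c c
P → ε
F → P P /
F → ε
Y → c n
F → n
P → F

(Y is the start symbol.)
No, left-factoring is not needed

Left-factoring is needed when two productions for the same non-terminal
share a common prefix on the right-hand side.

Productions for Y:
  Y → P
  Y → c n
Productions for F:
  F → x c c
  F → P P /
  F → ε
  F → n
Productions for P:
  P → ε
  P → F

No common prefixes found.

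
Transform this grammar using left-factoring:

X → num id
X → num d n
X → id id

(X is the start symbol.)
X → num X'
X' → id
X' → d n
X → id id

Left-factoring transforms A → αβ₁ | αβ₂ into A → αA' and A' → β₁ | β₂
(α is the longest common prefix among the alternatives). Repeat until
no nonterminal has two alternatives with a common prefix.

Round 1: X has alternatives sharing prefix 'num'. Introduce X': X → num X'
  Add: X' → id
  Add: X' → d n

No remaining common prefixes — done.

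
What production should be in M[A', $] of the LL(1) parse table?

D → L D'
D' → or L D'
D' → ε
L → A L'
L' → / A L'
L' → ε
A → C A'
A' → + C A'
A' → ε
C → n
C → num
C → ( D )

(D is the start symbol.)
A' → ε

To find M[A', $], we find productions for A' where $ is in the predict set (PREDICT(N → α) = (FIRST(α) \ {ε}) ∪ (FOLLOW(N) if α ⇒* ε)).

Relevant sets:
  FOLLOW(A') = { $, ')', '/', 'or' }

A' → + C A': PREDICT = { '+' }
A' → ε: PREDICT = { $, ')', '/', 'or' }
  $ is in predict set, so this production goes in M[A', $]

M[A', $] = A' → ε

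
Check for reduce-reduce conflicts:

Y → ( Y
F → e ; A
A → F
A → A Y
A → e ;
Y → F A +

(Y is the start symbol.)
No reduce-reduce conflicts

A reduce-reduce conflict occurs when an LR(0) state has two complete items [A → α .] and [B → β .] — both call for a reduction, and with no lookahead the parser cannot choose between them.

Augment with Y' → Y and build the canonical LR(0) collection (I0 = CLOSURE({[Y' → . Y]}), then GOTO on every symbol after a dot until no new states appear). It has 14 states:
  I0: { [F → . e ; A], [Y → . ( Y], [Y → . F A +], [Y' → . Y] }  — shift
  I1: { [F → . e ; A], [Y → ( . Y], [Y → . ( Y], [Y → . F A +] }  — shift
  I2: { [A → . A Y], [A → . F], [A → . e ;], [F → . e ; A], [Y → F . A +] }  — shift
  I3: { [Y' → Y .] }  — accept
  I4: { [F → e . ; A] }  — shift
  I5: { [A → . A Y], [A → . F], [A → . e ;], [F → . e ; A], [F → e ; . A] }  — shift
  I6: { [A → A . Y], [F → . e ; A], [F → e ; A .], [Y → . ( Y], [Y → . F A +] }  — shift, reduce
  I7: { [A → F .] }  — reduce
  I8: { [A → e . ;], [F → e . ; A] }  — shift
  I9: { [A → . A Y], [A → . F], [A → . e ;], [A → e ; .], [F → . e ; A], [F → e ; . A] }  — shift, reduce
  I10: { [A → A Y .] }  — reduce
  I11: { [A → A . Y], [F → . e ; A], [Y → . ( Y], [Y → . F A +], [Y → F A . +] }  — shift
  I12: { [Y → F A + .] }  — reduce
  I13: { [Y → ( Y .] }  — reduce

No state contains more than one complete item.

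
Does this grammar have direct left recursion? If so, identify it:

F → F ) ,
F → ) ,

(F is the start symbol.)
Direct left recursion occurs when N → N α for some non-terminal N (the right-hand side begins with the left-hand side itself).

F → F ) ,: LEFT RECURSIVE (starts with F)
F → ) ,: starts with ')'

The grammar has direct left recursion on: F.

Answer: Yes, F is left-recursive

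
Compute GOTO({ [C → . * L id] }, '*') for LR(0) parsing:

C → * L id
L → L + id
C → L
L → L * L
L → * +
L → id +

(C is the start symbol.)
GOTO(I, '*') = CLOSURE({ [A → αX.β] : [A → α.Xβ] ∈ I, X = '*' })

Items with dot before '*', with the dot advanced:
  [C → . * L id] → [C → * . L id]
Closure of the advanced items:
  [C → * . L id] has the dot before L: add [L → . L + id], [L → . L * L], [L → . * +], [L → . id +]

GOTO = { [C → * . L id], [L → . * +], [L → . L * L], [L → . L + id], [L → . id +] }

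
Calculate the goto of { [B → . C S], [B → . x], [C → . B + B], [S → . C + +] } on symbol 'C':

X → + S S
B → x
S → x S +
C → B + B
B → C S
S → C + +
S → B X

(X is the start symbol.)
GOTO(I, 'C') = CLOSURE({ [A → αX.β] : [A → α.Xβ] ∈ I, X = 'C' })

Items with dot before 'C', with the dot advanced:
  [B → . C S] → [B → C . S]
  [S → . C + +] → [S → C . + +]
Closure of the advanced items:
  [B → C . S] has the dot before S: add [S → . x S +], [S → . C + +], [S → . B X]
  [S → . C + +] has the dot before C: add [C → . B + B]
  [S → . B X] has the dot before B: add [B → . x], [B → . C S]

GOTO = { [B → . C S], [B → . x], [B → C . S], [C → . B + B], [S → . B X], [S → . C + +], [S → . x S +], [S → C . + +] }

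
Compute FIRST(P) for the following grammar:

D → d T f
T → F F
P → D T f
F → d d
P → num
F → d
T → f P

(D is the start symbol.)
FIRST sets of the other non-terminals involved (by the same procedure, iterated to a fixed point):
  FIRST(D) = { 'd' }

From P → D T f:
  - D is a non-terminal: add FIRST(D) \ {ε} = { 'd' }
    D is not nullable, so stop
From P → num:
  - num is a terminal: add 'num' and stop

Collecting: FIRST(P) = { 'd', 'num' }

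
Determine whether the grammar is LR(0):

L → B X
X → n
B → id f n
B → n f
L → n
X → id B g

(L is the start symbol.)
A grammar is LR(0) if no state in the canonical LR(0) collection has:
  - both a shift item (dot before a terminal) and a complete item (shift-reduce conflict), or
  - two or more complete items (reduce-reduce conflict; the accept item [L' → L .] counts as a complete item here).

Augment with L' → L and build the canonical LR(0) collection (I0 = CLOSURE({[L' → . L]}), then GOTO on every symbol after a dot until no new states appear). It has 14 states:
  I0: { [B → . id f n], [B → . n f], [L → . B X], [L → . n], [L' → . L] }  — shift
  I1: { [L → B . X], [X → . id B g], [X → . n] }  — shift
  I2: { [L' → L .] }  — accept
  I3: { [B → id . f n] }  — shift
  I4: { [B → n . f], [L → n .] }  — shift, reduce
  I5: { [B → n f .] }  — reduce
  I6: { [B → id f . n] }  — shift
  I7: { [B → id f n .] }  — reduce
  I8: { [L → B X .] }  — reduce
  I9: { [B → . id f n], [B → . n f], [X → id . B g] }  — shift
  I10: { [X → n .] }  — reduce
  I11: { [X → id B . g] }  — shift
  I12: { [B → n . f] }  — shift
  I13: { [X → id B g .] }  — reduce

Conflict in state I4:
  Shift-reduce conflict between [L → n .] and [B → n . f]
So the grammar is NOT LR(0).

Answer: No. Shift-reduce conflict between [L → n .] and [B → n . f]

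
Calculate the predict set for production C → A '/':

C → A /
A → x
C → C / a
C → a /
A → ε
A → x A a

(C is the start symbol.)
PREDICT(C → A '/') = (FIRST(RHS) \ {ε}) ∪ (FOLLOW(C) if ε ∈ FIRST(RHS), i.e. RHS ⇒* ε)
FIRST(A) = { 'x', ε }
FIRST(A '/') = { '/', 'x' }
ε ∉ FIRST(A '/'), so FOLLOW(C) is not added.
PREDICT(C → A '/') = { '/', 'x' }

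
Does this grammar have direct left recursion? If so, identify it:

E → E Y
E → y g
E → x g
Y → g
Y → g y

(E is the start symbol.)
Direct left recursion occurs when N → N α for some non-terminal N (the right-hand side begins with the left-hand side itself).

E → E Y: LEFT RECURSIVE (starts with E)
E → y g: starts with y
E → x g: starts with x
Y → g: starts with g
Y → g y: starts with g

The grammar has direct left recursion on: E.

Answer: Yes, E is left-recursive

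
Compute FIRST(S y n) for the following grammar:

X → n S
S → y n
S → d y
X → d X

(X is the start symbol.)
{ 'd', 'y' }

FIRST sets of the non-terminals involved (from the grammar, by fixed-point iteration):
  FIRST(S) = { 'd', 'y' }

To compute FIRST(S y n), process the symbols left to right:
Symbol S is a non-terminal. Add FIRST(S) \ {ε} = { 'd', 'y' }
S is not nullable (ε ∉ FIRST(S)), so stop here.
FIRST(S y n) = { 'd', 'y' }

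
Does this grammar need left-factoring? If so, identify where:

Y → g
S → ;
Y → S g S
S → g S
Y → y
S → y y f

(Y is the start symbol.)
No, left-factoring is not needed

Left-factoring is needed when two productions for the same non-terminal
share a common prefix on the right-hand side.

Productions for Y:
  Y → g
  Y → S g S
  Y → y
Productions for S:
  S → ;
  S → g S
  S → y y f

No common prefixes found.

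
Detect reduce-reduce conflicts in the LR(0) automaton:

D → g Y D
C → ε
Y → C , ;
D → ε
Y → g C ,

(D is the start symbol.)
No reduce-reduce conflicts

Augment with D' → D and build the canonical LR(0) collection (I0 = CLOSURE({[D' → . D]}), then GOTO on every symbol after a dot until no new states appear). It has 11 states:
  I0: { [D → . g Y D], [D → .], [D' → . D] }  — shift, reduce
  I1: { [D' → D .] }  — accept
  I2: { [C → .], [D → g . Y D], [Y → . C , ;], [Y → . g C ,] }  — shift, reduce
  I3: { [Y → C . , ;] }  — shift
  I4: { [D → . g Y D], [D → .], [D → g Y . D] }  — shift, reduce
  I5: { [C → .], [Y → g . C ,] }  — reduce
  I6: { [Y → g C . ,] }  — shift
  I7: { [Y → g C , .] }  — reduce
  I8: { [D → g Y D .] }  — reduce
  I9: { [Y → C , . ;] }  — shift
  I10: { [Y → C , ; .] }  — reduce

No state contains more than one complete item.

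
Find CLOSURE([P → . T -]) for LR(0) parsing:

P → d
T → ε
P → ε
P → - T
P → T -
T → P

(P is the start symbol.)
To compute CLOSURE, for each item [A → α.Bβ] where B is a non-terminal, add [B → .γ] for all productions B → γ; repeat for the newly added items until nothing changes.

Start with: [P → . T -]
  [P → . T -] has the dot before T: add [T → .], [T → . P]
  [T → . P] has the dot before P: add [P → . d], [P → .], [P → . - T]
No further items can be added.

CLOSURE = { [P → . - T], [P → . T -], [P → . d], [P → .], [T → . P], [T → .] }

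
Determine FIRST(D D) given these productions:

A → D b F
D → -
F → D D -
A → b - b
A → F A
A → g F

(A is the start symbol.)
{ '-' }

FIRST sets of the non-terminals involved (from the grammar, by fixed-point iteration):
  FIRST(D) = { '-' }

To compute FIRST(D D), process the symbols left to right:
Symbol D is a non-terminal. Add FIRST(D) \ {ε} = { '-' }
D is not nullable (ε ∉ FIRST(D)), so stop here.
FIRST(D D) = { '-' }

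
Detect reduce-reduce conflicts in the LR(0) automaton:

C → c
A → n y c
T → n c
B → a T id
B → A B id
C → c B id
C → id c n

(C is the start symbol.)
A reduce-reduce conflict occurs when an LR(0) state has two complete items [A → α .] and [B → β .] — both call for a reduction, and with no lookahead the parser cannot choose between them.

Augment with C' → C and build the canonical LR(0) collection (I0 = CLOSURE({[C' → . C]}), then GOTO on every symbol after a dot until no new states appear). It has 19 states:
  I0: { [C → . c B id], [C → . c], [C → . id c n], [C' → . C] }  — shift
  I1: { [C' → C .] }  — accept
  I2: { [A → . n y c], [B → . A B id], [B → . a T id], [C → c . B id], [C → c .] }  — shift, reduce
  I3: { [C → id . c n] }  — shift
  I4: { [C → id c . n] }  — shift
  I5: { [C → id c n .] }  — reduce
  I6: { [A → . n y c], [B → . A B id], [B → . a T id], [B → A . B id] }  — shift
  I7: { [C → c B . id] }  — shift
  I8: { [B → a . T id], [T → . n c] }  — shift
  I9: { [A → n . y c] }  — shift
  I10: { [A → n y . c] }  — shift
  I11: { [A → n y c .] }  — reduce
  I12: { [B → a T . id] }  — shift
  I13: { [T → n . c] }  — shift
  I14: { [T → n c .] }  — reduce
  I15: { [B → a T id .] }  — reduce
  I16: { [C → c B id .] }  — reduce
  I17: { [B → A B . id] }  — shift
  I18: { [B → A B id .] }  — reduce

No state contains more than one complete item.

Answer: No reduce-reduce conflicts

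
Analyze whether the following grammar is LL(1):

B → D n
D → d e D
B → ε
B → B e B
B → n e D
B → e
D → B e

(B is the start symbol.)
No. Predict set conflict for B: { 'e' }

A grammar is LL(1) if for each non-terminal N with multiple productions, the predict sets of those productions are pairwise disjoint, where PREDICT(N → α) = (FIRST(α) \ {ε}) ∪ (FOLLOW(N) if α ⇒* ε).

Relevant sets:
  FIRST(D) = { 'd', 'e', 'n' }
  FIRST(B) = { 'd', 'e', 'n', ε }
  FOLLOW(B) = { $, 'e' }

For B:
  PREDICT(B → D n) = { 'd', 'e', 'n' }
  PREDICT(B → ε) = { $, 'e' }
  PREDICT(B → B e B) = { 'd', 'e', 'n' }
  PREDICT(B → n e D) = { 'n' }
  PREDICT(B → e) = { 'e' }
For D:
  PREDICT(D → d e D) = { 'd' }
  PREDICT(D → B e) = { 'd', 'e', 'n' }

Conflict found: Predict set conflict for B: { 'e' }
The grammar is NOT LL(1).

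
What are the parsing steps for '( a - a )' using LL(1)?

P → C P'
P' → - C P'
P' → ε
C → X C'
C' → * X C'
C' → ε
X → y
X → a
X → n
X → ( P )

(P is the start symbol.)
Stack is shown with the top on the left.

Stack              Input        Action
--------------------------------------
P $                ( a - a ) $  output P → C P'
C P' $             ( a - a ) $  output C → X C'
X C' P' $          ( a - a ) $  output X → ( P )
( P ) C' P' $      ( a - a ) $  match '('
P ) C' P' $        a - a ) $    output P → C P'
C P' ) C' P' $     a - a ) $    output C → X C'
X C' P' ) C' P' $  a - a ) $    output X → a
a C' P' ) C' P' $  a - a ) $    match 'a'
C' P' ) C' P' $    - a ) $      output C' → ε
P' ) C' P' $       - a ) $      output P' → - C P'
- C P' ) C' P' $   - a ) $      match '-'
C P' ) C' P' $     a ) $        output C → X C'
X C' P' ) C' P' $  a ) $        output X → a
a C' P' ) C' P' $  a ) $        match 'a'
C' P' ) C' P' $    ) $          output C' → ε
P' ) C' P' $       ) $          output P' → ε
) C' P' $          ) $          match ')'
C' P' $            $            output C' → ε
P' $               $            output P' → ε
$                  $            accept

The string is accepted.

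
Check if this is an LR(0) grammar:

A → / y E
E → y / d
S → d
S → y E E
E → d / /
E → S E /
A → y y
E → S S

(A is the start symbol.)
No. Shift-reduce conflict between [S → d .] and [E → d . / /]

A grammar is LR(0) if no state in the canonical LR(0) collection has:
  - both a shift item (dot before a terminal) and a complete item (shift-reduce conflict), or
  - two or more complete items (reduce-reduce conflict; the accept item [A' → A .] counts as a complete item here).

Augment with A' → A and build the canonical LR(0) collection (I0 = CLOSURE({[A' → . A]}), then GOTO on every symbol after a dot until no new states appear). It has 19 states:
  I0: { [A → . / y E], [A → . y y], [A' → . A] }  — shift
  I1: { [A → / . y E] }  — shift
  I2: { [A' → A .] }  — accept
  I3: { [A → y . y] }  — shift
  I4: { [A → y y .] }  — reduce
  I5: { [A → / y . E], [E → . S E /], [E → . S S], [E → . d / /], [E → . y / d], [S → . d], [S → . y E E] }  — shift
  I6: { [A → / y E .] }  — reduce
  I7: { [E → . S E /], [E → . S S], [E → . d / /], [E → . y / d], [E → S . E /], [E → S . S], [S → . d], [S → . y E E] }  — shift
  I8: { [E → d . / /], [S → d .] }  — shift, reduce
  I9: { [E → . S E /], [E → . S S], [E → . d / /], [E → . y / d], [E → y . / d], [S → . d], [S → . y E E], [S → y . E E] }  — shift
  I10: { [E → y / . d] }  — shift
  I11: { [E → . S E /], [E → . S S], [E → . d / /], [E → . y / d], [S → . d], [S → . y E E], [S → y E . E] }  — shift
  I12: { [S → y E E .] }  — reduce
  I13: { [E → y / d .] }  — reduce
  I14: { [E → d / . /] }  — shift
  I15: { [E → d / / .] }  — reduce
  I16: { [E → S E . /] }  — shift
  I17: { [E → . S E /], [E → . S S], [E → . d / /], [E → . y / d], [E → S . E /], [E → S . S], [E → S S .], [S → . d], [S → . y E E] }  — shift, reduce
  I18: { [E → S E / .] }  — reduce

Conflict in state I8:
  Shift-reduce conflict between [S → d .] and [E → d . / /]
So the grammar is NOT LR(0).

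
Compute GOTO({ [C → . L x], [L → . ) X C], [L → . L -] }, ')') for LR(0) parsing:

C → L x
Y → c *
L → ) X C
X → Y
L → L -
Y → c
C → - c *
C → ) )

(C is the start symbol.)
{ [L → ) . X C], [X → . Y], [Y → . c *], [Y → . c] }

GOTO(I, ')') = CLOSURE({ [A → αX.β] : [A → α.Xβ] ∈ I, X = ')' })

Items with dot before ')', with the dot advanced:
  [L → . ) X C] → [L → ) . X C]
Closure of the advanced items:
  [L → ) . X C] has the dot before X: add [X → . Y]
  [X → . Y] has the dot before Y: add [Y → . c *], [Y → . c]

GOTO = { [L → ) . X C], [X → . Y], [Y → . c *], [Y → . c] }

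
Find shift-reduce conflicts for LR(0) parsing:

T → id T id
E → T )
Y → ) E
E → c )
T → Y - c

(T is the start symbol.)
No shift-reduce conflicts

A shift-reduce conflict occurs when an LR(0) state has both:
  - a complete (reduce) item [A → α .] (dot at the end), and
  - a shift item [B → β . c γ] (dot before a terminal).

Augment with T' → T and build the canonical LR(0) collection (I0 = CLOSURE({[T' → . T]}), then GOTO on every symbol after a dot until no new states appear). It has 14 states:
  I0: { [T → . Y - c], [T → . id T id], [T' → . T], [Y → . ) E] }  — shift
  I1: { [E → . T )], [E → . c )], [T → . Y - c], [T → . id T id], [Y → ) . E], [Y → . ) E] }  — shift
  I2: { [T' → T .] }  — accept
  I3: { [T → Y . - c] }  — shift
  I4: { [T → . Y - c], [T → . id T id], [T → id . T id], [Y → . ) E] }  — shift
  I5: { [T → id T . id] }  — shift
  I6: { [T → id T id .] }  — reduce
  I7: { [T → Y - . c] }  — shift
  I8: { [T → Y - c .] }  — reduce
  I9: { [Y → ) E .] }  — reduce
  I10: { [E → T . )] }  — shift
  I11: { [E → c . )] }  — shift
  I12: { [E → c ) .] }  — reduce
  I13: { [E → T ) .] }  — reduce

No state contains both a complete item and a shift item.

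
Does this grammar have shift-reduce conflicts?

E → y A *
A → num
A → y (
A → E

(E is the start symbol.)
Augment with E' → E and build the canonical LR(0) collection (I0 = CLOSURE({[E' → . E]}), then GOTO on every symbol after a dot until no new states appear). It has 9 states:
  I0: { [E → . y A *], [E' → . E] }  — shift
  I1: { [E' → E .] }  — accept
  I2: { [A → . E], [A → . num], [A → . y (], [E → . y A *], [E → y . A *] }  — shift
  I3: { [E → y A . *] }  — shift
  I4: { [A → E .] }  — reduce
  I5: { [A → num .] }  — reduce
  I6: { [A → . E], [A → . num], [A → . y (], [A → y . (], [E → . y A *], [E → y . A *] }  — shift
  I7: { [A → y ( .] }  — reduce
  I8: { [E → y A * .] }  — reduce

No state contains both a complete item and a shift item.

Answer: No shift-reduce conflicts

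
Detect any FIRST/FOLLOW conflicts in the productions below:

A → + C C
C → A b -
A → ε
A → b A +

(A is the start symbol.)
Yes. A → '+' C C with FOLLOW(A) on { '+' }; A → b A '+' with FOLLOW(A) on { 'b' }

Nullable non-terminals: A.

A: nullable alternative(s) A → ε; FOLLOW(A) = { $, '+', 'b' }
  A → + C C: FIRST \ {ε} = { '+' } — overlaps FOLLOW(A) on { '+' }: CONFLICT
  A → ε: FIRST \ {ε} = { } — this is the only nullable alternative, skip
  A → b A +: FIRST \ {ε} = { 'b' } — overlaps FOLLOW(A) on { 'b' }: CONFLICT

C has no nullable alternative, so no FIRST/FOLLOW check is needed there.

So the grammar has 2 FIRST/FOLLOW conflicts (marked CONFLICT above).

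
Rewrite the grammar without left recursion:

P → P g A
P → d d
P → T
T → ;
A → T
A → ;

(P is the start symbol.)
P → d d P'
P → T P'
P' → g A P'
P' → ε
T → ;
A → T
A → ;

P is directly left-recursive. The standard transformation for
  A → A α₁ | ... | A α_m | β₁ | ... | β_n
is
  A  → β₁ A' | ... | β_n A'
  A' → α₁ A' | ... | α_m A' | ε

P → d d becomes P → d d P'
P → T becomes P → T P'
P → P g A becomes P' → g A P'
Add P' → ε

Productions for other non-terminals are unchanged:
  T → ;
  A → T
  A → ;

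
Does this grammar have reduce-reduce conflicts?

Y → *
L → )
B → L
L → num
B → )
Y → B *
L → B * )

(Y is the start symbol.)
Augment with Y' → Y and build the canonical LR(0) collection (I0 = CLOSURE({[Y' → . Y]}), then GOTO on every symbol after a dot until no new states appear). It has 9 states:
  I0: { [B → . )], [B → . L], [L → . )], [L → . B * )], [L → . num], [Y → . *], [Y → . B *], [Y' → . Y] }  — shift
  I1: { [B → ) .], [L → ) .] }  — 2 reduces
  I2: { [Y → * .] }  — reduce
  I3: { [L → B . * )], [Y → B . *] }  — shift
  I4: { [B → L .] }  — reduce
  I5: { [Y' → Y .] }  — accept
  I6: { [L → num .] }  — reduce
  I7: { [L → B * . )], [Y → B * .] }  — shift, reduce
  I8: { [L → B * ) .] }  — reduce

I1 contains complete items [B → ) .], [L → ) .] — reduce-reduce conflict.

Answer: Yes — I1: [B → ) .] vs [L → ) .]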